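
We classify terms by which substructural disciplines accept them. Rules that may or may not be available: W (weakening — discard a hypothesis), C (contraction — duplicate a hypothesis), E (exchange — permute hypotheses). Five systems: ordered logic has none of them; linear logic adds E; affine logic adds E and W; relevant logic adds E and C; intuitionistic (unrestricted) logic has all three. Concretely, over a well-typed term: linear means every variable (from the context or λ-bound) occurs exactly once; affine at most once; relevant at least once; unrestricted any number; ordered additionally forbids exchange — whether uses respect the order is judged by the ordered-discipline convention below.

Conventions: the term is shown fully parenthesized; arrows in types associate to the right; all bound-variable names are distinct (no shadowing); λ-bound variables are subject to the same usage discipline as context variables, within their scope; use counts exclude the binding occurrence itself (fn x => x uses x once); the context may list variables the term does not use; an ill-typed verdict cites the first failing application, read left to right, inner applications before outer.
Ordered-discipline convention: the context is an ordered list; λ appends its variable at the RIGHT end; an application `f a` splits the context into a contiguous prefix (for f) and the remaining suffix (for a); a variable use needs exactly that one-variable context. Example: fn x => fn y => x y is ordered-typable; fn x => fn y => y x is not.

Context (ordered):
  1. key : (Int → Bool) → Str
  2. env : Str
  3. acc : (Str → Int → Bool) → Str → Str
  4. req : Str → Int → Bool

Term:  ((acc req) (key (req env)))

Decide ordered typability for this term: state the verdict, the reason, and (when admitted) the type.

no — repeated use of req ×2
variable uses: key: 1; env: 1; acc: 1; req: 2
left-to-right use order: acc, req, key, req, env
typing: well-typed at Str
all disciplines: ordered ✗; linear ✗; affine ✗; relevant ✓; unrestricted ✓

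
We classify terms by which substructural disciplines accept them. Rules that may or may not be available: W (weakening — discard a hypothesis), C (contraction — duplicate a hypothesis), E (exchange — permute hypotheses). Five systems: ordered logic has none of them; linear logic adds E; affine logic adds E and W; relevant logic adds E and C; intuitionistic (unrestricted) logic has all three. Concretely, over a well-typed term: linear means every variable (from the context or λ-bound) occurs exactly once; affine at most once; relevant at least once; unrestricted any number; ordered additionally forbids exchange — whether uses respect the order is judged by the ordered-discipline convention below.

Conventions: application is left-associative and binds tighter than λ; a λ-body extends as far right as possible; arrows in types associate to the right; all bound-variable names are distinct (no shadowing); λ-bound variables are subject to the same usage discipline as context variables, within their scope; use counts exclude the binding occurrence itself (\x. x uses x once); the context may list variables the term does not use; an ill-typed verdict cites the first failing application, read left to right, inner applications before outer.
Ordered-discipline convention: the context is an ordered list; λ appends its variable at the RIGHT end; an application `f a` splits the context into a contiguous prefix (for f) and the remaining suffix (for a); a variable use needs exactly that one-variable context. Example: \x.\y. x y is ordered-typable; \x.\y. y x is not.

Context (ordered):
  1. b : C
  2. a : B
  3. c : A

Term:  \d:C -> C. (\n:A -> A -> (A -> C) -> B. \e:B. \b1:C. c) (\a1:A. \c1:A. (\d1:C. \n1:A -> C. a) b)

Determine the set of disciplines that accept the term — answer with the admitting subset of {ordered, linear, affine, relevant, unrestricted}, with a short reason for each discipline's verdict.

admitting disciplines: affine, unrestricted
usage: b: 1×, a: 1×, c: 1×, d (bound): 0×, n (bound): 0×, e (bound): 0×, b1 (bound): 0×, a1 (bound): 0×, c1 (bound): 0×, d1 (bound): 0×, n1 (bound): 0×
left-to-right use order: c, a, b
typing: well-typed — term : (C -> C) -> B -> C -> A
ordered ✗ (d, n, e, b1, a1, c1, d1, n1 left unused)
linear ✗ (d, n, e, b1, a1, c1, d1, n1 left unused)
affine ✓ (at most one use each (b, a, c, d, n, e, b1, a1, c1, d1, n1))
relevant ✗ (d, n, e, b1, a1, c1, d1, n1 left unused)
unrestricted ✓ (type-checks ((C -> C) -> B -> C -> A) and nothing is barred)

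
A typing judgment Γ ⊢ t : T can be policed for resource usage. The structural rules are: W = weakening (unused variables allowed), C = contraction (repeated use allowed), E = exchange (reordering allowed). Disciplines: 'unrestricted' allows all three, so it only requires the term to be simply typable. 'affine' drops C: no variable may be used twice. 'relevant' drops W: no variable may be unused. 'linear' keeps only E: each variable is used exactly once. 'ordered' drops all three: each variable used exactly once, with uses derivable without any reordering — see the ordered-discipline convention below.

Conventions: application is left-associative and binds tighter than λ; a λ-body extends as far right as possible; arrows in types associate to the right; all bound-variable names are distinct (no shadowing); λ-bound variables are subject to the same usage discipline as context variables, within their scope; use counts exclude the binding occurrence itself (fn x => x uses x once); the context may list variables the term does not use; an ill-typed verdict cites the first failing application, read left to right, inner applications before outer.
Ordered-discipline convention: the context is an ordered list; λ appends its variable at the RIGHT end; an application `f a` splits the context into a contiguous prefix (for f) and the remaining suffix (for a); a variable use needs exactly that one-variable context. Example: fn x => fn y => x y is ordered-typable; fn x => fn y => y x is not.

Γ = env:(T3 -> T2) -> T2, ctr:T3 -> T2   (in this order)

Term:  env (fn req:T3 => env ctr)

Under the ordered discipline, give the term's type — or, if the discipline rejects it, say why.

not well-typed under ordered — env ×2 used more than once (contraction); req never used (weakening)
counts: env ×2, ctr ×1, req (bound) ×0
use order (left to right): env, env, ctr
typing: well-typed — term : T2
across the five disciplines: ordered ✗, linear ✗, affine ✗, relevant ✗, unrestricted ✓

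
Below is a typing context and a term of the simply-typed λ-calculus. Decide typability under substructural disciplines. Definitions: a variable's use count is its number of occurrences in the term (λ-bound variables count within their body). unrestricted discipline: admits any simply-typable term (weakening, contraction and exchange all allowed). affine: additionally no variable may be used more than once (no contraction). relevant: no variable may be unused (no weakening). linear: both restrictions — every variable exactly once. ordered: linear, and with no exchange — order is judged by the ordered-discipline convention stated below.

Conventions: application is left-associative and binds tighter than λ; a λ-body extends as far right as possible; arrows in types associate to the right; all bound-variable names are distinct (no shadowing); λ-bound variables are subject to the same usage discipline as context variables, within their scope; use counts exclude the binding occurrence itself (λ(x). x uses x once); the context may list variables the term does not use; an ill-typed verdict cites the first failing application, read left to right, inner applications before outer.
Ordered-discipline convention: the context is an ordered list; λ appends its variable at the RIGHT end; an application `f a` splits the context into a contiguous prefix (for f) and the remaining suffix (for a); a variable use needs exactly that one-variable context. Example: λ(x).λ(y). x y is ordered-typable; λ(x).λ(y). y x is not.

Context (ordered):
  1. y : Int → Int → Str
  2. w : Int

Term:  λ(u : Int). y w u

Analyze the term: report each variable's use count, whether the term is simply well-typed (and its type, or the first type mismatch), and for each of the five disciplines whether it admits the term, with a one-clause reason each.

usage: y ×1, w ×1, u (λ-bound) ×1
order of uses: y, w, u
typing: ✓ — Int → Str
ordered: ✓, one use each (y, w, u); ordered split holds
linear: ✓, each of y, w, u used exactly once
affine: ✓, at most one use each (y, w, u)
relevant: ✓, none of y, w, u goes unused
unrestricted: ✓, typability at Int → Str is all that's needed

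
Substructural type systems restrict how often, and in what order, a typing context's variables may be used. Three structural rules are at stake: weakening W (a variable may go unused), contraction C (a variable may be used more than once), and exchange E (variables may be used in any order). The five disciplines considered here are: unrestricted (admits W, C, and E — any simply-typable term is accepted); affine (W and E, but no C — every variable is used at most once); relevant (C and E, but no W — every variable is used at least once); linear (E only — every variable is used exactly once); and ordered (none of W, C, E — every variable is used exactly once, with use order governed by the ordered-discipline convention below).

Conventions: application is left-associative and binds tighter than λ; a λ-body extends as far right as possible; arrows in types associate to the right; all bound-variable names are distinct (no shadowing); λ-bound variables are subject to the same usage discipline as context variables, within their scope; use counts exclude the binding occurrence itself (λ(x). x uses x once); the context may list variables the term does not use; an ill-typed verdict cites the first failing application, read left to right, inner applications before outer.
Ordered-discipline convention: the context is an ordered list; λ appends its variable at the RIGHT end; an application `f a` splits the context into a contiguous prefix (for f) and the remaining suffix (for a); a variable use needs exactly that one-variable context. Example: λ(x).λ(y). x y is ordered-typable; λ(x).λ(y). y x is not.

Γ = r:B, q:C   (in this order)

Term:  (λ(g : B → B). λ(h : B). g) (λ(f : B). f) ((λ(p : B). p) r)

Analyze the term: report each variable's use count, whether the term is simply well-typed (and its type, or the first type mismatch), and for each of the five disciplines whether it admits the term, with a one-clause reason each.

use counts: r=1, q=0, g (λ-bound)=1, h (λ-bound)=0, f (λ-bound)=1, p (λ-bound)=1
use order (left to right): g, f, p, r
typing: well-typed — term : B → B
ordered: ✗, unused: q, h — weakening required
linear: ✗, unused: q, h — weakening required
affine: ✓, no duplicate uses among r, q, g, h, f, p
relevant: ✗, unused: q, h — weakening required
unrestricted: ✓, simply typable at B → B; W, C, E all held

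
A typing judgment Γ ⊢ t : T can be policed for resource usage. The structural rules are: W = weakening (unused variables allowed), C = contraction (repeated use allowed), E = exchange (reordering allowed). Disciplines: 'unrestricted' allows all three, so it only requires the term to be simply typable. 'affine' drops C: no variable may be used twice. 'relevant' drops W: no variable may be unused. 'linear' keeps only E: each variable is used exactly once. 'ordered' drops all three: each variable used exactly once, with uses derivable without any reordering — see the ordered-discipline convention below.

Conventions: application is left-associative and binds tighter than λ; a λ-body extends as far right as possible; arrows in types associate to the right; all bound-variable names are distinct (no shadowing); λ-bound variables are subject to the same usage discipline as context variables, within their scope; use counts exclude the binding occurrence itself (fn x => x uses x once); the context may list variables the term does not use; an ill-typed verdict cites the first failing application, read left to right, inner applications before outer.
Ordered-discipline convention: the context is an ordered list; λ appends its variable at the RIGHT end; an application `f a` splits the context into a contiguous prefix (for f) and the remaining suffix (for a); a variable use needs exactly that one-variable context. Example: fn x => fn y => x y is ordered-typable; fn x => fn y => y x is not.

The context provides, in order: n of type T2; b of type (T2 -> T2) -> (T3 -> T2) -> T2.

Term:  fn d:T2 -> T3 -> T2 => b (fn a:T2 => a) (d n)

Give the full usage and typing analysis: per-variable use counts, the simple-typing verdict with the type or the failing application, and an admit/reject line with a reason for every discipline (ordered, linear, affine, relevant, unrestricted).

use counts: n: 1; b: 1; d [bound]: 1; a [bound]: 1
uses in reading order: b, a, d, n
typing: ✓ — (T2 -> T3 -> T2) -> T2
ordered: ✗ — use order b, a, d, n needs exchange
linear: ✓ — single use per variable (n, b, d, a)
affine: ✓ — n, b, d, a: no repeats, contraction unneeded
relevant: ✓ — at least one use each (n, b, d, a)
unrestricted: ✓ — simply typable at (T2 -> T3 -> T2) -> T2; W, C, E all held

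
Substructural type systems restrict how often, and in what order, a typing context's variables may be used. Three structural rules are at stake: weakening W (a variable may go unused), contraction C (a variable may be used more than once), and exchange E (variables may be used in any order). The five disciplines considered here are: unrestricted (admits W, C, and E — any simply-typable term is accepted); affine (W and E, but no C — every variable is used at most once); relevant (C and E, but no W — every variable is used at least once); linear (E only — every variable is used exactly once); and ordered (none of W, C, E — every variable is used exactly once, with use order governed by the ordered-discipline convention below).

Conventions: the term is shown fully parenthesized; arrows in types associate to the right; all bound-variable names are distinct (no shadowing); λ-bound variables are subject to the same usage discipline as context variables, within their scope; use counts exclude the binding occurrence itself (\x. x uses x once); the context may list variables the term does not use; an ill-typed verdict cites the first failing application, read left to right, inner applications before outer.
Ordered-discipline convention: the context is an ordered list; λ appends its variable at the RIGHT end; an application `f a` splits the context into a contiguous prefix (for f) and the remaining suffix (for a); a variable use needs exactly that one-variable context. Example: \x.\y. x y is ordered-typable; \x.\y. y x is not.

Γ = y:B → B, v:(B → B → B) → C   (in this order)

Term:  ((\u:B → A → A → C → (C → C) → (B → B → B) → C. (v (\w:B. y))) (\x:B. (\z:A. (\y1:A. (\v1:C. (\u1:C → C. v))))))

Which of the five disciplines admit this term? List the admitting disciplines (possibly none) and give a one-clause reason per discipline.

admitted by: unrestricted
counts: y ×1, v ×2, u (λ-bound) ×0, w (λ-bound) ×0, x (λ-bound) ×0, z (λ-bound) ×0, y1 (λ-bound) ×0, v1 (λ-bound) ×0, u1 (λ-bound) ×0
use order (left to right): v, y, v
typing: well-typed — term : C
ordered ✗ (uses contraction: v ×2; needs weakening: u, w, x, z, y1, v1, u1 unused)
linear ✗ (uses contraction: v ×2; needs weakening: u, w, x, z, y1, v1, u1 unused)
affine ✗ (uses contraction: v ×2)
relevant ✗ (needs weakening: u, w, x, z, y1, v1, u1 unused)
unrestricted ✓ (well-typed at C; no restrictions here)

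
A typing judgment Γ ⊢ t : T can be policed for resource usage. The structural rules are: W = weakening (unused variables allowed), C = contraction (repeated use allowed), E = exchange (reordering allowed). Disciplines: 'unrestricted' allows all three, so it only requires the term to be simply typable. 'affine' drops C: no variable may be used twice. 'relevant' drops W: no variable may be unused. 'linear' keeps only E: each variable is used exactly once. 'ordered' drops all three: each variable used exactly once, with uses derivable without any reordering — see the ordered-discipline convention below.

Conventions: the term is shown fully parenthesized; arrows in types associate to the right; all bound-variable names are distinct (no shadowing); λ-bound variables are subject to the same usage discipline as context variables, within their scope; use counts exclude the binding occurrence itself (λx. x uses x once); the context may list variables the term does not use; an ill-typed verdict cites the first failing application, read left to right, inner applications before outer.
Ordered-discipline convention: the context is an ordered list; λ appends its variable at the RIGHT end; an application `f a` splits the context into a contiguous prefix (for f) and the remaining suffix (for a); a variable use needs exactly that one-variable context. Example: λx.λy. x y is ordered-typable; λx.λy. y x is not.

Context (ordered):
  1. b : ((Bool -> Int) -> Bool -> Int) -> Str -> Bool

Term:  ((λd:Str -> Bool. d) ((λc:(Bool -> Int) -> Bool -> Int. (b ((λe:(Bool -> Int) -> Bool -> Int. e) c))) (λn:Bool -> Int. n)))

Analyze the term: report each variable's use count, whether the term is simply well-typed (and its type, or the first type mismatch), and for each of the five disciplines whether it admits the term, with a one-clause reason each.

use counts: b=1, d (λ-bound)=1, c (λ-bound)=1, e (λ-bound)=1, n (λ-bound)=1
use order (left to right): d, b, e, c, n
typing: the term checks, with type Str -> Bool
ordered: ✓, b, d, c, e, n: once each, no exchange needed
linear: ✓, each of b, d, c, e, n used exactly once
affine: ✓, b, d, c, e, n: no repeats, contraction unneeded
relevant: ✓, none of b, d, c, e, n goes unused
unrestricted: ✓, well-typed at Str -> Bool; no restrictions here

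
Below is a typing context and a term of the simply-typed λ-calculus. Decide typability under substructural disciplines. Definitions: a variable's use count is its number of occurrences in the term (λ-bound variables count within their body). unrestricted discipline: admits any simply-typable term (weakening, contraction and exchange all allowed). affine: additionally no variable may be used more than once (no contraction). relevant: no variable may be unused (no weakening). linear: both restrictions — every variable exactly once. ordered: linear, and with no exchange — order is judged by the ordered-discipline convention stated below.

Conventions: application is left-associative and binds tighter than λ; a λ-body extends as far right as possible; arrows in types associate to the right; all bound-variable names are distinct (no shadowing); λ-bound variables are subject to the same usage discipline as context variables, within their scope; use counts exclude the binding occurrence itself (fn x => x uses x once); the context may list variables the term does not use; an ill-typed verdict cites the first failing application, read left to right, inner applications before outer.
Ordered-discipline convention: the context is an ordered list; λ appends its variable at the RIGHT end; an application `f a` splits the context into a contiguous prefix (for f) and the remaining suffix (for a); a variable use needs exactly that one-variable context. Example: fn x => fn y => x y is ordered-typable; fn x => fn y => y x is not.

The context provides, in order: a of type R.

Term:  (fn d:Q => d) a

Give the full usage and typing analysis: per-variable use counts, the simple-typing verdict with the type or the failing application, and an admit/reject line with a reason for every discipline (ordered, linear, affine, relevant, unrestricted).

usage: a ×1; d [bound] ×1
left-to-right use order: d, a
typing: ill-typed: argument of type R where Q is required
ordered: ✗ — the type mismatch rejects it
linear: ✗ — not simply typable
affine: ✗ — fails simple typing
relevant: ✗ — a type mismatch blocks all five
unrestricted: ✗ — the type mismatch rejects it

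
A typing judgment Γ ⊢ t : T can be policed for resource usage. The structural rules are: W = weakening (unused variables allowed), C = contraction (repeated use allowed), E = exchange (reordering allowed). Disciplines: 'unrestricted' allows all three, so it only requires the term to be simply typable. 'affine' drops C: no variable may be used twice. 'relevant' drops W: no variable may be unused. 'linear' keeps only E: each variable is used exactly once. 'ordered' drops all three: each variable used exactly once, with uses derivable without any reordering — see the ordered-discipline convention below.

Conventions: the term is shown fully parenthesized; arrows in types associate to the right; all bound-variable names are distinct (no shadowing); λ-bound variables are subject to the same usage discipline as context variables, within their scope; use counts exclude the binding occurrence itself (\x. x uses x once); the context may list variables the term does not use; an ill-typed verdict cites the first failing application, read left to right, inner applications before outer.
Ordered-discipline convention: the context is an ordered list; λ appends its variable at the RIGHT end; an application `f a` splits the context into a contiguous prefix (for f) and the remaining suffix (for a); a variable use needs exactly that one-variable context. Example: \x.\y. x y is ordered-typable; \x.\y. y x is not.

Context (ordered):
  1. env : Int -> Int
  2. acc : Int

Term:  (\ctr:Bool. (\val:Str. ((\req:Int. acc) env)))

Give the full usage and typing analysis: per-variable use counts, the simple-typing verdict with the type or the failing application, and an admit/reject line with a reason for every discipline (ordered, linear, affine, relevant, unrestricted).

variable uses: env: 1, acc: 1, ctr [bound]: 0, val [bound]: 0, req [bound]: 0
uses in reading order: acc, env
typing: ill-typed: an argument Int -> Int mismatches the expected Int
ordered ✗ (a type mismatch blocks all five)
linear ✗ (the type mismatch rejects it)
affine ✗ (not simply typable)
relevant ✗ (fails simple typing)
unrestricted ✗ (a type mismatch blocks all five)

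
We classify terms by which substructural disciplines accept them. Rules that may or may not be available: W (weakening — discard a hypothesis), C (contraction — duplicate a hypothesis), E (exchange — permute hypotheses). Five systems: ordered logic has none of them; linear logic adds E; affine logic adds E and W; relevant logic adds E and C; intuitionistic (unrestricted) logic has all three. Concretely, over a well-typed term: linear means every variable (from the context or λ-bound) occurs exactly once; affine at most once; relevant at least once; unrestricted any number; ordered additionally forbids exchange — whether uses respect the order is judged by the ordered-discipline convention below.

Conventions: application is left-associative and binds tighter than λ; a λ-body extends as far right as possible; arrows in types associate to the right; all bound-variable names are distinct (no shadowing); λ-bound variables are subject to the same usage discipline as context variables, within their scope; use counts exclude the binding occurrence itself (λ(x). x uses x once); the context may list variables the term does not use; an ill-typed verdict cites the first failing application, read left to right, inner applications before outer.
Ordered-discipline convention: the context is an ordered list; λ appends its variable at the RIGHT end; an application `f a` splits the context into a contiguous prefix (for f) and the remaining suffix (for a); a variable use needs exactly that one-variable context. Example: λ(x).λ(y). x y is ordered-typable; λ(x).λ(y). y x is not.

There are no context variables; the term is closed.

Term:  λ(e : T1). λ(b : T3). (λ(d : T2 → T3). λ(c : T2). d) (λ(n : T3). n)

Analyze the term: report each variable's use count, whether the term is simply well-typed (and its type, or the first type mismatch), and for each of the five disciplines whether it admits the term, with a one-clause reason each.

counts: e (bound): 0; b (bound): 0; d (bound): 1; c (bound): 0; n (bound): 1
order of uses: d, n
typing: ill-typed: an argument T3 → T3 mismatches the expected T2 → T3
ordered ✗ (not simply typable)
linear ✗ (fails simple typing)
affine ✗ (a type mismatch blocks all five)
relevant ✗ (the type mismatch rejects it)
unrestricted ✗ (not simply typable)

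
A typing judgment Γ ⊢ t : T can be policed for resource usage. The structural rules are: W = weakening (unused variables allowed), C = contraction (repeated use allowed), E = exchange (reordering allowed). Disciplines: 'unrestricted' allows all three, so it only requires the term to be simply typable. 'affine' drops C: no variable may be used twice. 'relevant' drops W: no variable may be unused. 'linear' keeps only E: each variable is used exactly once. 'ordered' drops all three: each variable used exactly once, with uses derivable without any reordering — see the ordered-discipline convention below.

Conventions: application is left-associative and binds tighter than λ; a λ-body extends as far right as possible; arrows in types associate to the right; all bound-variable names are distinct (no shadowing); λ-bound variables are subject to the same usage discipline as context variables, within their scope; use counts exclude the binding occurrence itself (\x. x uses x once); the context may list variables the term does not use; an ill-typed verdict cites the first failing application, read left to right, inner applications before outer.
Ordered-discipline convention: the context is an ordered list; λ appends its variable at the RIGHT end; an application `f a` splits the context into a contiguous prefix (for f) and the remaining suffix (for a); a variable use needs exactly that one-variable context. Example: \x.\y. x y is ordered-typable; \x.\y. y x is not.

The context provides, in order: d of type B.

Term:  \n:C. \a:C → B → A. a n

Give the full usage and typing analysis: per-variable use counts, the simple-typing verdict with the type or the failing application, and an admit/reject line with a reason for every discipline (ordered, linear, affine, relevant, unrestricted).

counts: d ×0; n (bound) ×1; a (bound) ×1
uses in reading order: a, n
typing: well-typed — term : C → (C → B → A) → B → A
ordered: ✗, d left unused
linear: ✗, d left unused
affine: ✓, no duplicate uses among d, n, a
relevant: ✗, d left unused
unrestricted: ✓, type-checks (C → (C → B → A) → B → A) and nothing is barred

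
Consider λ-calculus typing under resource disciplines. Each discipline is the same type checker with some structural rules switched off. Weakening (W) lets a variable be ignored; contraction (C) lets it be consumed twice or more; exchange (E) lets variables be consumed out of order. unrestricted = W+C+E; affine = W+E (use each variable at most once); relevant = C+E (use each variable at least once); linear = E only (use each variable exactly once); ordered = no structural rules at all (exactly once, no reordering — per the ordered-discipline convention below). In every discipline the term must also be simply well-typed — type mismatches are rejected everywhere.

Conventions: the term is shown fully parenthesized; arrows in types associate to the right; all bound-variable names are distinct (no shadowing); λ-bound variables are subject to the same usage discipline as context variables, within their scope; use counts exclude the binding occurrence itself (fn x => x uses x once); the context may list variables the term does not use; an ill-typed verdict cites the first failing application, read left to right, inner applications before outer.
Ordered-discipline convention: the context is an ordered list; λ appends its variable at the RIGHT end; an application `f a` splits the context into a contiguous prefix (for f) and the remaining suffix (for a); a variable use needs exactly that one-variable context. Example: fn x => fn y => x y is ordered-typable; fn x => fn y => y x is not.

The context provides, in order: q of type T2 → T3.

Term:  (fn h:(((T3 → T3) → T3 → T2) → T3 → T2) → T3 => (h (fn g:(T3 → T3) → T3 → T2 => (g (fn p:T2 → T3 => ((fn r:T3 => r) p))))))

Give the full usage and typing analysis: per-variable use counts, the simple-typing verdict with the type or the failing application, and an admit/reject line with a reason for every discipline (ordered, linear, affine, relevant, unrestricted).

variable uses: q=0, h (bound)=1, g (bound)=1, p (bound)=1, r (bound)=1
use order (left to right): h, g, r, p
typing: ill-typed: a function awaiting T3 gets T2 → T3
ordered: ✗ — fails simple typing
linear: ✗ — a type mismatch blocks all five
affine: ✗ — the type mismatch rejects it
relevant: ✗ — not simply typable
unrestricted: ✗ — fails simple typing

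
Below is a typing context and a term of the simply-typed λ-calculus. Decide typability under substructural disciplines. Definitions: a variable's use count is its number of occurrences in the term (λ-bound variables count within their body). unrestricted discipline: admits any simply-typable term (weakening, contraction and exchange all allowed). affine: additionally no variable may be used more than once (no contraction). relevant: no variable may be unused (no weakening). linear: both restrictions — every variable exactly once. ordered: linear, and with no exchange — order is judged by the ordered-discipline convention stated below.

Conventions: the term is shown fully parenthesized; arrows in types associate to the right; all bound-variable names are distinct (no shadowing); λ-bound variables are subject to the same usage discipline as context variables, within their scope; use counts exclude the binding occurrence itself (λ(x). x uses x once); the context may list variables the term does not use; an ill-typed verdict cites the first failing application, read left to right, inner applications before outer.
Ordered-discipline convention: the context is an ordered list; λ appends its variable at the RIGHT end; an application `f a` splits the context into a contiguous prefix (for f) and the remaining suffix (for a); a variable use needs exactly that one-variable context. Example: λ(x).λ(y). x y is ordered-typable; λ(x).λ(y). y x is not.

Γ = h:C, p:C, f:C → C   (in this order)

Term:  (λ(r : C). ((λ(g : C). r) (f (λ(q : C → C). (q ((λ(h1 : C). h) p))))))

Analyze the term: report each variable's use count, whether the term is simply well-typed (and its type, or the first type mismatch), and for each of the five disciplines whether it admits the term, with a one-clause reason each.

use counts: h: 1×, p: 1×, f: 1×, r (λ-bound): 1×, g (λ-bound): 0×, q (λ-bound): 1×, h1 (λ-bound): 0×
uses in reading order: r, f, q, h, p
typing: ill-typed: a function awaiting C gets (C → C) → C
ordered ✗ (the type mismatch rejects it)
linear ✗ (not simply typable)
affine ✗ (fails simple typing)
relevant ✗ (a type mismatch blocks all five)
unrestricted ✗ (the type mismatch rejects it)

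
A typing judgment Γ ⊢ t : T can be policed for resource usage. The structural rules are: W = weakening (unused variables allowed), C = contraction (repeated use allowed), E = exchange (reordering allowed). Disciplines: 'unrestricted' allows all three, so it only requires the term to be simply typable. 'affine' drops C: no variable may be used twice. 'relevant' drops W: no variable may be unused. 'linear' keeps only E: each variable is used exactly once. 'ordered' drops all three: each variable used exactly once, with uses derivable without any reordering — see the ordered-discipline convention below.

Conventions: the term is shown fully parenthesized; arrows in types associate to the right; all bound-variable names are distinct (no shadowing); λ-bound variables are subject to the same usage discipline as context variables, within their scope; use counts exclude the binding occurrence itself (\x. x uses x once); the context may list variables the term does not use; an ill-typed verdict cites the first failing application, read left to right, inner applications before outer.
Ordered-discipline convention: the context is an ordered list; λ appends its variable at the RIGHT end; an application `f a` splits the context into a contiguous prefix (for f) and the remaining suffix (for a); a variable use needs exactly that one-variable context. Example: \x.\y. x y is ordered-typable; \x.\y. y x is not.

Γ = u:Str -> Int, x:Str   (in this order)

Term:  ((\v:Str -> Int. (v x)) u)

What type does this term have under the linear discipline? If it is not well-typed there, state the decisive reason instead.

term : Int
variable uses: u=1, x=1, v (bound)=1
order of uses: v, x, u
typing: ✓ — Int
all disciplines: ordered ✗ · linear ✓ · affine ✓ · relevant ✓ · unrestricted ✓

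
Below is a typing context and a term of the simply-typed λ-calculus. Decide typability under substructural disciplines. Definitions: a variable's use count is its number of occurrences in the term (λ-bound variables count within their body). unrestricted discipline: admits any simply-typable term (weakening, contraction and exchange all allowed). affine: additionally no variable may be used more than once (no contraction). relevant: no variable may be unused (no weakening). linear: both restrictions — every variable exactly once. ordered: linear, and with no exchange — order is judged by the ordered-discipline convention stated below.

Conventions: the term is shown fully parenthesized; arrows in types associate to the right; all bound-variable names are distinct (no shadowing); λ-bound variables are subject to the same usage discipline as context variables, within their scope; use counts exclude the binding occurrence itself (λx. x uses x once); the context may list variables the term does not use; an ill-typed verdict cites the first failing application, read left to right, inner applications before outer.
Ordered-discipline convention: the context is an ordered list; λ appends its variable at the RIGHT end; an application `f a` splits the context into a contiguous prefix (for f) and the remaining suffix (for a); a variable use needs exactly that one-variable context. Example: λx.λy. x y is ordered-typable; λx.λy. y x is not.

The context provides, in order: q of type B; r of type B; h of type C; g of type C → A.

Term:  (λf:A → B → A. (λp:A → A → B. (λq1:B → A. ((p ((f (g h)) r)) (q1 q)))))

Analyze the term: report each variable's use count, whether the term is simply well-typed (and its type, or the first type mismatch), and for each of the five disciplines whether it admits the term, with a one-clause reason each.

use counts: q: 1×, r: 1×, h: 1×, g: 1×, f (λ-bound): 1×, p (λ-bound): 1×, q1 (λ-bound): 1×
left-to-right use order: p, f, g, h, r, q1, q
typing: the term checks, with type (A → B → A) → (A → A → B) → (B → A) → B
ordered: ✗, needs exchange: uses follow p, f, g, h, r, q1, q
linear: ✓, single use per variable (q, r, h, g, f, p, q1)
affine: ✓, at most one use each (q, r, h, g, f, p, q1)
relevant: ✓, at least one use each (q, r, h, g, f, p, q1)
unrestricted: ✓, simply typable at (A → B → A) → (A → A → B) → (B → A) → B; W, C, E all held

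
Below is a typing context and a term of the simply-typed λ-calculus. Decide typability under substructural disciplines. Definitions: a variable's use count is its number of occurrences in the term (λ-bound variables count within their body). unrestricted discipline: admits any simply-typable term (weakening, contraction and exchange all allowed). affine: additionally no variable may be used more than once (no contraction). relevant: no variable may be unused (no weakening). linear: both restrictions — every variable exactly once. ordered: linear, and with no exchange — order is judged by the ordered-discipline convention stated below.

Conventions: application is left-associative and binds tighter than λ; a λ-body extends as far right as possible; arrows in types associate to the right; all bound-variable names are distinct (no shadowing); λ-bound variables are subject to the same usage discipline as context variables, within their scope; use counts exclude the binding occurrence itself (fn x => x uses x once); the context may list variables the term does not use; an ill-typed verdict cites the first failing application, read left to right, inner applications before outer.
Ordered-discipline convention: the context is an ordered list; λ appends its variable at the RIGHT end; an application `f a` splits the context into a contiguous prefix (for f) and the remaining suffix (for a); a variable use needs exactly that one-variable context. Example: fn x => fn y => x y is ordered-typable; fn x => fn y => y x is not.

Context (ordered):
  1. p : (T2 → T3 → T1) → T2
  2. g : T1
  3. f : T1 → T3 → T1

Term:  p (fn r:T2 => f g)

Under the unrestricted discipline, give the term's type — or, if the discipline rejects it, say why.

term : T2
use counts: p: 1×; g: 1×; f: 1×; r (bound): 0×
order of uses: p, f, g
typing: the term checks, with type T2
summary: ordered ✗ · linear ✗ · affine ✓ · relevant ✗ · unrestricted ✓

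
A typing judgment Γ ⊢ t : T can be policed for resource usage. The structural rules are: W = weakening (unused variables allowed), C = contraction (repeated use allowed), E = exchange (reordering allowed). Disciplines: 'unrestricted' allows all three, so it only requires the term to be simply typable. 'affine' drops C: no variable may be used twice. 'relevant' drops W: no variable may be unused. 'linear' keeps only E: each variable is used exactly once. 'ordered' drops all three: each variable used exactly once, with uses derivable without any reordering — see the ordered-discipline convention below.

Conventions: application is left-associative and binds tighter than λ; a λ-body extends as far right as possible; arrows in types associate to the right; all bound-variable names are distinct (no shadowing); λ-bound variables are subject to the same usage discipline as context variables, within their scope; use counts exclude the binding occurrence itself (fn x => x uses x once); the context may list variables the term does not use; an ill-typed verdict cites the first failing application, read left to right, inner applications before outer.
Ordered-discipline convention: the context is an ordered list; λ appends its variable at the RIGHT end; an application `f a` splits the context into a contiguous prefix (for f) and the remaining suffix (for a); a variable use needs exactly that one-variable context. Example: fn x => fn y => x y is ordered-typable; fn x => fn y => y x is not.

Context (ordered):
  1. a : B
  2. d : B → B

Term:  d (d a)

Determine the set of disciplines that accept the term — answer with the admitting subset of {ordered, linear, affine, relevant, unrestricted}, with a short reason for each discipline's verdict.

admitted by: relevant, unrestricted
use counts: a=1, d=2
order of uses: d, d, a
typing: the term checks, with type B
ordered: ✗ — repeated use of d ×2
linear: ✗ — repeated use of d ×2
affine: ✗ — repeated use of d ×2
relevant: ✓ — at least one use each (a, d)
unrestricted: ✓ — type-checks (B) and nothing is barred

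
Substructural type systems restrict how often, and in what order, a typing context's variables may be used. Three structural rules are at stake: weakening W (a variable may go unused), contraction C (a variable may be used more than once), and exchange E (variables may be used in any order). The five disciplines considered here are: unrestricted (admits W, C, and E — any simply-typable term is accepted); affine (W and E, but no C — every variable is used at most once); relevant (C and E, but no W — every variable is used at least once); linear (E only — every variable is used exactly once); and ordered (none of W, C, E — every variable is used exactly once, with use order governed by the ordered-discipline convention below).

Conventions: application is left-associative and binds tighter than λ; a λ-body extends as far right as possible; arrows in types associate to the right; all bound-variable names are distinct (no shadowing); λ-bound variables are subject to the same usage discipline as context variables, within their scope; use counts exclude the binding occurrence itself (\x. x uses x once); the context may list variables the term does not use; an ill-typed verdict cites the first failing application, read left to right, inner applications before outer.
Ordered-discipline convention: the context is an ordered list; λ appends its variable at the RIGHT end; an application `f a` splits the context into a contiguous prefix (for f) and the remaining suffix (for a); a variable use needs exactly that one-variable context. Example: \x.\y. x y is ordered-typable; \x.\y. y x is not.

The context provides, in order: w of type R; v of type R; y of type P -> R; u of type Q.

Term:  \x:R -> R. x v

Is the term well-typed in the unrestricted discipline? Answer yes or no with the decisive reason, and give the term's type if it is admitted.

yes — simply typable at (R -> R) -> R; W, C, E all held; term : (R -> R) -> R
variable uses: w ×0, v ×1, y ×0, u ×0, x (λ-bound) ×1
uses in reading order: x, v
typing: well-typed — term : (R -> R) -> R
across the five disciplines: ordered ✗ | linear ✗ | affine ✓ | relevant ✗ | unrestricted ✓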